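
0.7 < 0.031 False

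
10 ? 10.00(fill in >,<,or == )==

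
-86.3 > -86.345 True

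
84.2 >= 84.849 False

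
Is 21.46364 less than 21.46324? No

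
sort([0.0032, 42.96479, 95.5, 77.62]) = [0.0032, 42.96479, 77.62, 95.5]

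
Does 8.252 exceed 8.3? No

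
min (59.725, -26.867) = -26.867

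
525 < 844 True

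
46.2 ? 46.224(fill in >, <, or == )<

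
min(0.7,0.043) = 0.043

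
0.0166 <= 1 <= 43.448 True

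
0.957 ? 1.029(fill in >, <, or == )<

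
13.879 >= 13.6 True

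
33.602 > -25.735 True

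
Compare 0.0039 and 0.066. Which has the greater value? 0.066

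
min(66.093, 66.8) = 66.093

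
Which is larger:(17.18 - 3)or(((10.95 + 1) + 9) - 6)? (((10.95 + 1) + 9) - 6)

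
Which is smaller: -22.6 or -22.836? -22.836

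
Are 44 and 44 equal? Yes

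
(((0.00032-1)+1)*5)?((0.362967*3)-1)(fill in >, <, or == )<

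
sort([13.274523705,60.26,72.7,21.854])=[13.274523705,21.854,60.26,72.7]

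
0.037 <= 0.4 True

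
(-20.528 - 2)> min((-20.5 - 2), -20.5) False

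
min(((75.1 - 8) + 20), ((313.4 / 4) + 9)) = 87.1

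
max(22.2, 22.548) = 22.548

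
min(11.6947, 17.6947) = 11.6947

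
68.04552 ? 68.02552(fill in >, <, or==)>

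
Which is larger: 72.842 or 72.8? 72.842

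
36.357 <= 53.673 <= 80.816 True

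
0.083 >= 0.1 False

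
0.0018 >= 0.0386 False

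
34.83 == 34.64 False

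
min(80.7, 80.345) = 80.345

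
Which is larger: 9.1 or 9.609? 9.609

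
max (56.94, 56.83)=56.94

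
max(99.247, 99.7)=99.7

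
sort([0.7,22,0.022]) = [0.022,0.7,22]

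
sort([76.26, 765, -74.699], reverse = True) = [765, 76.26, -74.699]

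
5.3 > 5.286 True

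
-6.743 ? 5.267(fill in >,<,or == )<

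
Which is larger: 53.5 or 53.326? 53.5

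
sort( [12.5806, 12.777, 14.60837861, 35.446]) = [12.5806, 12.777, 14.60837861, 35.446]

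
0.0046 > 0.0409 False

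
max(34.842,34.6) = 34.842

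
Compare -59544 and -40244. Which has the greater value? -40244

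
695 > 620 True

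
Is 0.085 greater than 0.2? No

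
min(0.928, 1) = 0.928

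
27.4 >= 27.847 False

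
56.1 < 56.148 True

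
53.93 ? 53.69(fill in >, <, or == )>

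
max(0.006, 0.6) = 0.6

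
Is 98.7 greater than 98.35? Yes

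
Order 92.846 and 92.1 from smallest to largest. 92.1, 92.846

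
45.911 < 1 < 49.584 False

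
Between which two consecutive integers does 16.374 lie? 16 and 17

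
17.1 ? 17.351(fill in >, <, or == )<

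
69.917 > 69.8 True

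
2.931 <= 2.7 False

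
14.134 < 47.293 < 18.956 False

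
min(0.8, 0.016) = 0.016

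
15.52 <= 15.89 True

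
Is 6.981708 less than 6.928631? No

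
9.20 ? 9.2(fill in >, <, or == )==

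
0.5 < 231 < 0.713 False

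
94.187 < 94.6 True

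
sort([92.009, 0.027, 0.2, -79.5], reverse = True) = [92.009, 0.2, 0.027, -79.5]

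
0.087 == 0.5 False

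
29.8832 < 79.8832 True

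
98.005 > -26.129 True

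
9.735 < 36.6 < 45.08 True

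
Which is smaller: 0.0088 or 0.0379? 0.0088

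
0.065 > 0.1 False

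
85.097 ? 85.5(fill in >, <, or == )<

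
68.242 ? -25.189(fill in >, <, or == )>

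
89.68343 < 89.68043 False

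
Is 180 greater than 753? No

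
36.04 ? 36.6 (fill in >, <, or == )<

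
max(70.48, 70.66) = 70.66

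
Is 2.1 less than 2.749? Yes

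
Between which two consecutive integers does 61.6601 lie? 61 and 62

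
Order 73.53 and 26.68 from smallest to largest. 26.68, 73.53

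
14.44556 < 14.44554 False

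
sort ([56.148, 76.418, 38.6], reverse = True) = [76.418, 56.148, 38.6]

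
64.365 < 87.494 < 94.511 True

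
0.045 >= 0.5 False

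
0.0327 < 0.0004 False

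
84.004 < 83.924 False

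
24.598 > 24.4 True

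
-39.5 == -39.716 False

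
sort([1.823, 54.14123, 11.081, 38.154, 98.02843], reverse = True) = [98.02843, 54.14123, 38.154, 11.081, 1.823]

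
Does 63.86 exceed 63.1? Yes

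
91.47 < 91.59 True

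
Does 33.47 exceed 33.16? Yes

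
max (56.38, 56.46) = 56.46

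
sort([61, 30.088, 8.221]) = [8.221, 30.088, 61]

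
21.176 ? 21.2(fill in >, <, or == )<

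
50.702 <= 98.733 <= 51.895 False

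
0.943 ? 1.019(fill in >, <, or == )<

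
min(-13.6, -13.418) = -13.6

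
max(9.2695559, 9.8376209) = 9.8376209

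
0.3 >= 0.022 True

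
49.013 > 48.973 True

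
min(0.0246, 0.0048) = 0.0048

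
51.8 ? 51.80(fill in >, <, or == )==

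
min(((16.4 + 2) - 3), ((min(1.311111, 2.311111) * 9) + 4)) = 15.4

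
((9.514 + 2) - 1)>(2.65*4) False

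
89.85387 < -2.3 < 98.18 False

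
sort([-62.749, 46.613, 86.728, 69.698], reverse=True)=[86.728, 69.698, 46.613, -62.749]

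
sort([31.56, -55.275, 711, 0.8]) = [-55.275, 0.8, 31.56, 711]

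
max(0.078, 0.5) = 0.5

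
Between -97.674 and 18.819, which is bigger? 18.819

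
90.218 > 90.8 False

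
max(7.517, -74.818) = 7.517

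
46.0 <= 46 True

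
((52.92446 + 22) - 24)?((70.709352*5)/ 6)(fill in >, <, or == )<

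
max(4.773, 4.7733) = 4.7733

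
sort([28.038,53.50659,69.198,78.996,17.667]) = [17.667,28.038,53.50659,69.198,78.996]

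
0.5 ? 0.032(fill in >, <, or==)>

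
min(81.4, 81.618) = 81.4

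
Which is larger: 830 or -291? 830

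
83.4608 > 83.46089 False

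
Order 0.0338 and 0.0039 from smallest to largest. 0.0039, 0.0338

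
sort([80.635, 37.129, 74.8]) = [37.129, 74.8, 80.635]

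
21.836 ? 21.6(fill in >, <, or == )>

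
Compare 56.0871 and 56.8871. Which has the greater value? 56.8871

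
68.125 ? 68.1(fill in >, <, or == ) >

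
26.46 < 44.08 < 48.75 True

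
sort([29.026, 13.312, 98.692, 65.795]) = [13.312, 29.026, 65.795, 98.692]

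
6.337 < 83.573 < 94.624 True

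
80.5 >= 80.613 False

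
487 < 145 False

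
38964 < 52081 True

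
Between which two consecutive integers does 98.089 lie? 98 and 99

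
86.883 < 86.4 False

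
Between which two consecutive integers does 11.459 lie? 11 and 12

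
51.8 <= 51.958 True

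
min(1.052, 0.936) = 0.936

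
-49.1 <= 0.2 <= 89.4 True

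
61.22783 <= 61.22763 False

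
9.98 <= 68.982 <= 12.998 False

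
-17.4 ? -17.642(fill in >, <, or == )>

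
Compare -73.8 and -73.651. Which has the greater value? -73.651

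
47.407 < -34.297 False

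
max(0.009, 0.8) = 0.8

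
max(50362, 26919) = 50362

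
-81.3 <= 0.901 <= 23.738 True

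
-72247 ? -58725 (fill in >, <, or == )<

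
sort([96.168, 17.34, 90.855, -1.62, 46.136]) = [-1.62, 17.34, 46.136, 90.855, 96.168]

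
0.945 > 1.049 False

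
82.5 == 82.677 False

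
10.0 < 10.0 False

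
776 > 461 True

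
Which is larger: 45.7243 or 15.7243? 45.7243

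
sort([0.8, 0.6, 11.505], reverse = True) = [11.505, 0.8, 0.6]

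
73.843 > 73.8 True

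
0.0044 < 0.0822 True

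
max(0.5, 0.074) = 0.5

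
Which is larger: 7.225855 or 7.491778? 7.491778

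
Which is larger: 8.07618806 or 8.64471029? 8.64471029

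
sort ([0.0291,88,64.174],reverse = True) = [88,64.174,0.0291]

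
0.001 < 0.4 True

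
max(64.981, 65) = 65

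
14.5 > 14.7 False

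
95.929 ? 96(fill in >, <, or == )<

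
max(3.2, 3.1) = 3.2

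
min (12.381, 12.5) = 12.381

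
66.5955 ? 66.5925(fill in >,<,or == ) >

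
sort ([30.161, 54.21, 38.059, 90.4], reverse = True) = [90.4, 54.21, 38.059, 30.161]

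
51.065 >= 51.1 False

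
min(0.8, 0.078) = 0.078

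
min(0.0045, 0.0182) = 0.0045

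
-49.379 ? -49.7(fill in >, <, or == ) >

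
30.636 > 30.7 False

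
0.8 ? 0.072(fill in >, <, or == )>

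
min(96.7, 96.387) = 96.387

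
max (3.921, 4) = 4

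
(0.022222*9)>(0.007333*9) True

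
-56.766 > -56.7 False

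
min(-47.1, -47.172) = -47.172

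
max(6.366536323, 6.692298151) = 6.692298151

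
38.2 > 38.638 False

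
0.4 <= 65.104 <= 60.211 False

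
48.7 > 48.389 True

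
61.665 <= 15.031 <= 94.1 False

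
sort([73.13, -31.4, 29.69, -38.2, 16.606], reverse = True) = [73.13, 29.69, 16.606, -31.4, -38.2]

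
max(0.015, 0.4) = 0.4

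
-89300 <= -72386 True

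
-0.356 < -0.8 False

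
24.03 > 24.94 False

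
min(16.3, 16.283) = 16.283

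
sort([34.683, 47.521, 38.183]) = [34.683, 38.183, 47.521]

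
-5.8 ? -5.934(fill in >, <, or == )>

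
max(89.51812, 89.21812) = 89.51812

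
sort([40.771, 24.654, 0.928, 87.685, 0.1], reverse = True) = [87.685, 40.771, 24.654, 0.928, 0.1]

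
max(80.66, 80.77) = 80.77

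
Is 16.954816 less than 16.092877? No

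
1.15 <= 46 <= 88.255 True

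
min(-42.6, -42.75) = -42.75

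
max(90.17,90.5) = 90.5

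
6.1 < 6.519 True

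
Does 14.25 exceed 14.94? No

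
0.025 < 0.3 True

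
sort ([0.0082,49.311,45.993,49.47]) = [0.0082,45.993,49.311,49.47]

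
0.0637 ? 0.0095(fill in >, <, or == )>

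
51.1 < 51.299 True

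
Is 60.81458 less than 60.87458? Yes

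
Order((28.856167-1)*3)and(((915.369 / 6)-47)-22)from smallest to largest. (((915.369 / 6)-47)-22), ((28.856167-1)*3)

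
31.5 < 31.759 True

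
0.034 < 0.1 True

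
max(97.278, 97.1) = 97.278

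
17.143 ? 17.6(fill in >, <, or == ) <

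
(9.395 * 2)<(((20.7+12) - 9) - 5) False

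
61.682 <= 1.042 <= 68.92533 False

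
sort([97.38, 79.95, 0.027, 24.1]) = [0.027, 24.1, 79.95, 97.38]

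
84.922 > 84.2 True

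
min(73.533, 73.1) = 73.1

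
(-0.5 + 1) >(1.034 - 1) True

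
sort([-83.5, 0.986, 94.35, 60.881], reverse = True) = [94.35, 60.881, 0.986, -83.5]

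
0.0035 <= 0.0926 True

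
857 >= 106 True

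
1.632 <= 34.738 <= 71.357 True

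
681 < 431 False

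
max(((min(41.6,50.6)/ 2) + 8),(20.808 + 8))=28.808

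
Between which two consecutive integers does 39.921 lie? 39 and 40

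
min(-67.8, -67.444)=-67.8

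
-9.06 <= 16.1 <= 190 True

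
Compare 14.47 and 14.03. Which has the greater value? 14.47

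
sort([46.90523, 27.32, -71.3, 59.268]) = [-71.3, 27.32, 46.90523, 59.268]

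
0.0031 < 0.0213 True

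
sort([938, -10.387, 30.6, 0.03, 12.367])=[-10.387, 0.03, 12.367, 30.6, 938]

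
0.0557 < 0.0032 False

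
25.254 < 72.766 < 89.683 True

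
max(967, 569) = 967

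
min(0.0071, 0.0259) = 0.0071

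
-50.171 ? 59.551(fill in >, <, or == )<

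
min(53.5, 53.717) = 53.5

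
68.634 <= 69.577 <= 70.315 True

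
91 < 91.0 False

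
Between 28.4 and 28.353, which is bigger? 28.4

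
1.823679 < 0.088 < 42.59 False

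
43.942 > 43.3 True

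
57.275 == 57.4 False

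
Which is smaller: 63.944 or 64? 63.944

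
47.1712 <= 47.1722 True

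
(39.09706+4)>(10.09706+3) True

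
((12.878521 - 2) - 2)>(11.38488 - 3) True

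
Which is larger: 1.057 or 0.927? 1.057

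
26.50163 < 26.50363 True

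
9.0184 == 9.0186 False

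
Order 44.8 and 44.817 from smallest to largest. 44.8, 44.817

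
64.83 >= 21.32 True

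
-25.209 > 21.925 False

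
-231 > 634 False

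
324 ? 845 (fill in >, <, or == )<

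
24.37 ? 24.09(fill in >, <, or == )>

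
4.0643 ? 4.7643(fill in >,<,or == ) <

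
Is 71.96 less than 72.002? Yes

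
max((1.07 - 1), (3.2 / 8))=0.4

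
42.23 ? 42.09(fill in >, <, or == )>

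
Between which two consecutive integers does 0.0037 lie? 0 and 1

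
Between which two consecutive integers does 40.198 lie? 40 and 41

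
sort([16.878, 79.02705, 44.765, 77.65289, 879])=[16.878, 44.765, 77.65289, 79.02705, 879]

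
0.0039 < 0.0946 True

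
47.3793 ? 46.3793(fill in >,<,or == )>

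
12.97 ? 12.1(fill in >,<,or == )>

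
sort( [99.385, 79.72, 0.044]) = [0.044, 79.72, 99.385]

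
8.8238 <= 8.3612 False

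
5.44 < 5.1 False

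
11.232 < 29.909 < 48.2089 True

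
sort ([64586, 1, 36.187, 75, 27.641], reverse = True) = [64586, 75, 36.187, 27.641, 1]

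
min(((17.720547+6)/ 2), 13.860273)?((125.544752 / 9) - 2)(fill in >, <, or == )<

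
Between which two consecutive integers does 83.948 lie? 83 and 84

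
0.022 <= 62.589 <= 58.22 False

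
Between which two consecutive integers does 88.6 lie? 88 and 89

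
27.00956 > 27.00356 True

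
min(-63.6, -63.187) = -63.6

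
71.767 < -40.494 False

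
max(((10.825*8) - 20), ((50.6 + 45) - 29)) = 66.6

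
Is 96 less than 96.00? No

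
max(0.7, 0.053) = 0.7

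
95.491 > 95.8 False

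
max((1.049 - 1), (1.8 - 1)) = 0.8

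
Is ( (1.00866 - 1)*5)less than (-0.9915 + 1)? No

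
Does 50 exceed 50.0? No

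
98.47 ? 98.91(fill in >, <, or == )<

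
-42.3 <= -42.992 False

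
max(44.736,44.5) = 44.736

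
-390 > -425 True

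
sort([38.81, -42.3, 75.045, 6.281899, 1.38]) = [-42.3, 1.38, 6.281899, 38.81, 75.045]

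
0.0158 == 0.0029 False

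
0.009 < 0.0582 True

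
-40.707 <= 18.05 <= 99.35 True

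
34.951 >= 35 False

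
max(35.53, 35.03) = 35.53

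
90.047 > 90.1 False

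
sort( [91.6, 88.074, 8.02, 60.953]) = [8.02, 60.953, 88.074, 91.6]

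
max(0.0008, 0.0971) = 0.0971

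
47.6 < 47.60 False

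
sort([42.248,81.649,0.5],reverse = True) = [81.649,42.248,0.5]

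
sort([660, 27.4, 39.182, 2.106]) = [2.106, 27.4, 39.182, 660]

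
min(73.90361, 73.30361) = 73.30361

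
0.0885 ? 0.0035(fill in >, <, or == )>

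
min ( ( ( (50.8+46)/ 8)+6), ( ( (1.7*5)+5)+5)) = 18.1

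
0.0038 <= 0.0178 True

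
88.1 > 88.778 False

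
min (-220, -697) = -697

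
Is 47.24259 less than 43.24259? No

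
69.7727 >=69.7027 True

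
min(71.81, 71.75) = 71.75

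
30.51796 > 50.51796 False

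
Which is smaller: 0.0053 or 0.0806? 0.0053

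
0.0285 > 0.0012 True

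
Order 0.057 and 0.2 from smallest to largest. 0.057,0.2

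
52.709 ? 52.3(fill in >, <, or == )>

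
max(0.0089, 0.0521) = 0.0521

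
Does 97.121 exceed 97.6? No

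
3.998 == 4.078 False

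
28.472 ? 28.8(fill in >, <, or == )<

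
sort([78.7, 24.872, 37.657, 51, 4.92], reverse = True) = [78.7, 51, 37.657, 24.872, 4.92]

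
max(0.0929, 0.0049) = 0.0929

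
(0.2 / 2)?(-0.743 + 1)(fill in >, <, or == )<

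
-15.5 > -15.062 False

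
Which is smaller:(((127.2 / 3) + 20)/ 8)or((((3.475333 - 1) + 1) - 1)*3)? ((((3.475333 - 1) + 1) - 1)*3)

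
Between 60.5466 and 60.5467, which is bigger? 60.5467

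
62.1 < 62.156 True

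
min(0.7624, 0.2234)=0.2234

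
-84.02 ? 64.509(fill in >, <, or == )<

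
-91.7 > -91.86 True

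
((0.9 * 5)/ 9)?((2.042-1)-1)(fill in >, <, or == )>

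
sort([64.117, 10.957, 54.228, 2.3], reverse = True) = [64.117, 54.228, 10.957, 2.3]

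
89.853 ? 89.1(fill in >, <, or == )>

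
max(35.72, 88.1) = 88.1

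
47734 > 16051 True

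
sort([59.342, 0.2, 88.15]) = [0.2, 59.342, 88.15]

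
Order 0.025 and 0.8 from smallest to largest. 0.025, 0.8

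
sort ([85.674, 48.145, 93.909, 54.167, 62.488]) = [48.145, 54.167, 62.488, 85.674, 93.909]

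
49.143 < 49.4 True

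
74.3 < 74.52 True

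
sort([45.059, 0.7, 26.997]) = [0.7, 26.997, 45.059]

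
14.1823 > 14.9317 False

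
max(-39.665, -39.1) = -39.1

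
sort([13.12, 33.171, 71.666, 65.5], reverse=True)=[71.666, 65.5, 33.171, 13.12]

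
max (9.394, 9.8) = 9.8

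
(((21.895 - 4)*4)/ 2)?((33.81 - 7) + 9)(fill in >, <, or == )<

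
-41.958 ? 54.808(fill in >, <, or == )<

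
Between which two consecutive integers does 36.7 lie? 36 and 37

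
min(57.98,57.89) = 57.89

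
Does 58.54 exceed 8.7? Yes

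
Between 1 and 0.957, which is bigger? 1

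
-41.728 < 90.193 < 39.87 False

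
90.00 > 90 False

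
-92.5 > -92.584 True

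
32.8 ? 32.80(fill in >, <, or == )==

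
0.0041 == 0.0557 False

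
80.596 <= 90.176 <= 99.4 True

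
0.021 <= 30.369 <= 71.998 True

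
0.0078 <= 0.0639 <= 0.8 True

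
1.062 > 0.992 True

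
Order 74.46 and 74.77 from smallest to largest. 74.46, 74.77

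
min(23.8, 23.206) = 23.206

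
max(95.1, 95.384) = 95.384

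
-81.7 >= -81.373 False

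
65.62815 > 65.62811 True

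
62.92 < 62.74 False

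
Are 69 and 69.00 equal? Yes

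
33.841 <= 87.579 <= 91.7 True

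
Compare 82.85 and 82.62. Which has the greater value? 82.85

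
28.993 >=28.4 True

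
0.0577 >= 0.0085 True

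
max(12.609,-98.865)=12.609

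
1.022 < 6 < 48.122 True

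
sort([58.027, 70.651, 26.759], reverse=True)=[70.651, 58.027, 26.759]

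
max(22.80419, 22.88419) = 22.88419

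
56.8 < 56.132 False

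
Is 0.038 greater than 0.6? No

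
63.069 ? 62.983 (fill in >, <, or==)>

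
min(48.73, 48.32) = 48.32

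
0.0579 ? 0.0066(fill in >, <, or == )>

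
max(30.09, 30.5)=30.5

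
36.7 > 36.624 True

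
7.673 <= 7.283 False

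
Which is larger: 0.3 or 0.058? 0.3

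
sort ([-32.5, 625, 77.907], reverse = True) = [625, 77.907, -32.5]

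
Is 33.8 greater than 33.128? Yes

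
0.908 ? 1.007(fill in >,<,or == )<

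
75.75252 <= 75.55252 False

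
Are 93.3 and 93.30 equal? Yes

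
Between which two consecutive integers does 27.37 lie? 27 and 28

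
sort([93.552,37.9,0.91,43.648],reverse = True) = [93.552,43.648,37.9,0.91]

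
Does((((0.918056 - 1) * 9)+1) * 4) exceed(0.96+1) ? No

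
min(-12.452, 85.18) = -12.452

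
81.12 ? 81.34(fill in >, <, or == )<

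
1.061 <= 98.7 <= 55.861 False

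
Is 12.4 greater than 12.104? Yes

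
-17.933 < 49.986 True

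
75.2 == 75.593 False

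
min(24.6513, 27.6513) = 24.6513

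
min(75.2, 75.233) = 75.2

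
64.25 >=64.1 True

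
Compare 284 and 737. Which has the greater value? 737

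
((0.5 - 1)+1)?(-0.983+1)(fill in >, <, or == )>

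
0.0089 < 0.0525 True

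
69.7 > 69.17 True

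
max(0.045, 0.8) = 0.8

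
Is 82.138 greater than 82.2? No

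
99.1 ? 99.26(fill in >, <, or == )<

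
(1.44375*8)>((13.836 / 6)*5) True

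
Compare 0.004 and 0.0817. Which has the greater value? 0.0817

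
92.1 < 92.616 True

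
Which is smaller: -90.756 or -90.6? -90.756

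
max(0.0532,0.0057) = 0.0532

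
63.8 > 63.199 True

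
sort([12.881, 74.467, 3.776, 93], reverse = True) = [93, 74.467, 12.881, 3.776]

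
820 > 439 True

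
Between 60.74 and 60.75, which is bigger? 60.75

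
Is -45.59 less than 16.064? Yes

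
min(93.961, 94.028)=93.961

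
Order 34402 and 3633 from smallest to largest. 3633, 34402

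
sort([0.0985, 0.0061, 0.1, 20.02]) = [0.0061, 0.0985, 0.1, 20.02]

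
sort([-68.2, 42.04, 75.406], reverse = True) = [75.406, 42.04, -68.2]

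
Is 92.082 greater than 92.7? No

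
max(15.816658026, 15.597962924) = 15.816658026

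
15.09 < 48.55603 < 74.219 True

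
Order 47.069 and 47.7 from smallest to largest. 47.069, 47.7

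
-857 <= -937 False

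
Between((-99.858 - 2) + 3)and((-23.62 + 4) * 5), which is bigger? ((-23.62 + 4) * 5)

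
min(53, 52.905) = 52.905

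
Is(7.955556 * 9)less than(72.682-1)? Yes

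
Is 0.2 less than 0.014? No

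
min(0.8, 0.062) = 0.062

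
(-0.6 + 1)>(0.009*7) True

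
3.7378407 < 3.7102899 False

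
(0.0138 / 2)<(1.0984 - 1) True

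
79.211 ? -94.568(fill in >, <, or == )>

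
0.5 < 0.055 False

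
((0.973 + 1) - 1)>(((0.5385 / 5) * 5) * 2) False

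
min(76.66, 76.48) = 76.48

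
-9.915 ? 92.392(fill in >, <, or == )<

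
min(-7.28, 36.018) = -7.28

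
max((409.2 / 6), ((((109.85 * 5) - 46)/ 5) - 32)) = 68.65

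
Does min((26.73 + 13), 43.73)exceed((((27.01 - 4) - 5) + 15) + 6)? Yes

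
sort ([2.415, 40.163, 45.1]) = [2.415, 40.163, 45.1]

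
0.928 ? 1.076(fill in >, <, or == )<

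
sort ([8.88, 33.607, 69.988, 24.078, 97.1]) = [8.88, 24.078, 33.607, 69.988, 97.1]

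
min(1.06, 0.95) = 0.95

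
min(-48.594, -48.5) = -48.594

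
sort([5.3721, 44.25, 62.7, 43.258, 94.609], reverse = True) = [94.609, 62.7, 44.25, 43.258, 5.3721]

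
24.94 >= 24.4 True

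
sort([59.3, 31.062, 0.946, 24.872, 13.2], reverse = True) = [59.3, 31.062, 24.872, 13.2, 0.946]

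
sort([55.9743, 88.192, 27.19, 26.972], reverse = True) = [88.192, 55.9743, 27.19, 26.972]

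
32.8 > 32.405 True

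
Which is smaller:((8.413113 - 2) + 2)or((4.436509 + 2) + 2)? ((8.413113 - 2) + 2)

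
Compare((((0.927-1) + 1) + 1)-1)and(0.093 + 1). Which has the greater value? (0.093 + 1)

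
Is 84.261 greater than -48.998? Yes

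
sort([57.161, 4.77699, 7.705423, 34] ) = [4.77699, 7.705423, 34, 57.161]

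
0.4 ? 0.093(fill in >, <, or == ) >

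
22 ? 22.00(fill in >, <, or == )==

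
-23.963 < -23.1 True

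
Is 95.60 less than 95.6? No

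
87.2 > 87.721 False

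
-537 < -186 True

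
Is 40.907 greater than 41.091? No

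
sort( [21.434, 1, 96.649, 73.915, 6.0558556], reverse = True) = [96.649, 73.915, 21.434, 6.0558556, 1]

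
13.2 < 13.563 True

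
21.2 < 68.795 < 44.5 False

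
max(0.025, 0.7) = 0.7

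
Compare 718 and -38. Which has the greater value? 718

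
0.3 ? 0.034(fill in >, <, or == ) >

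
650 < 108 False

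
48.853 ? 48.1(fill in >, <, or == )>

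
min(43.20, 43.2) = 43.20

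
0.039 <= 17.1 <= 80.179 True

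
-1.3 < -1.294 True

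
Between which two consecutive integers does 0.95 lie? 0 and 1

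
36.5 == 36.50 True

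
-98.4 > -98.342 False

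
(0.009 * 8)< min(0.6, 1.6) True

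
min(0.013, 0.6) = 0.013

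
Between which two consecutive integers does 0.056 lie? 0 and 1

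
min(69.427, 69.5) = 69.427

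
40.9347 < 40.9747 True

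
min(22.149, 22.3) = 22.149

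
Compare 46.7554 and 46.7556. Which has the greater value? 46.7556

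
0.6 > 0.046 True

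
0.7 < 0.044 False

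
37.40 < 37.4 False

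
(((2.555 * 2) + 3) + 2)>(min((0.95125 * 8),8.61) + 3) False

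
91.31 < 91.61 True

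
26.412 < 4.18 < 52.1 False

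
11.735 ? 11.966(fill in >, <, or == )<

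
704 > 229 True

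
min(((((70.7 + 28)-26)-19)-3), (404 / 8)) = 50.5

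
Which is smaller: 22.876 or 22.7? 22.7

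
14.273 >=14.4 False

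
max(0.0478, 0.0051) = 0.0478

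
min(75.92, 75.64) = 75.64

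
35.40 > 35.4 False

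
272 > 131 True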